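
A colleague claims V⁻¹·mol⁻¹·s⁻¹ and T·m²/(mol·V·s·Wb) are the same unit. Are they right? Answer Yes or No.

Left side:
  V = W/A (potential = power per current),
      = kg·m²·s⁻³·A⁻¹.
  So V⁻¹ = kg⁻¹·m⁻²·s³·A.
  Combining: V⁻¹·mol⁻¹·s⁻¹ = (kg⁻¹·m⁻²·s³·A) · mol⁻¹ · s⁻¹ = kg⁻¹·m⁻²·s²·A·mol⁻¹.
Right side:
  T = Wb/m² (flux density = flux per area),
      = kg·s⁻²·A⁻¹.
  V = W/A (potential = power per current),
      = kg·m²·s⁻³·A⁻¹.
  So V⁻¹ = kg⁻¹·m⁻²·s³·A.
  Wb = V·s (flux: a volt is a weber per second),
      = kg·m²·s⁻²·A⁻¹.
  So Wb⁻¹ = kg⁻¹·m⁻²·s²·A.
  Combining: T·mol⁻¹·V⁻¹·s⁻¹·Wb⁻¹·m² = (kg·s⁻²·A⁻¹) · mol⁻¹ · (kg⁻¹·m⁻²·s³·A) · s⁻¹ · (kg⁻¹·m⁻²·s²·A) · m² = kg⁻¹·m⁻²·s²·A·mol⁻¹.
Both reduce to kg⁻¹·m⁻²·s²·A·mol⁻¹.

Yes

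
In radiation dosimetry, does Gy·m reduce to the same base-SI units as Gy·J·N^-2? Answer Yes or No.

No

Left side:
  Gy = J/kg (absorbed dose = energy per mass),
      = m²·s⁻².
  Combining: Gy·m = (m²·s⁻²) · m = m³·s⁻².
Right side:
  Gy = J/kg (absorbed dose = energy per mass),
      = m²·s⁻².
  J = N·m (work = force × distance),
      = kg·m²·s⁻².
  N = kg·m/s² = kg·m·s⁻² (force = mass × acceleration).
  So N⁻² = kg⁻²·m⁻²·s⁴.
  Combining: Gy·J·N⁻² = (m²·s⁻²) · (kg·m²·s⁻²) · (kg⁻²·m⁻²·s⁴) = kg⁻¹·m².
Left is m³·s⁻²; right is kg⁻¹·m² — different.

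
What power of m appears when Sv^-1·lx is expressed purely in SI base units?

-4

Sv = J/kg (equivalent dose = energy per mass),
    = m²·s⁻².
So Sv⁻¹ = m⁻²·s².
lx = lm/m² (illuminance = luminous flux per area),
    = m⁻²·cd.
Combining: Sv⁻¹·lx = (m⁻²·s²) · (m⁻²·cd) = m⁻⁴·s²·cd.
The exponent of m is -4.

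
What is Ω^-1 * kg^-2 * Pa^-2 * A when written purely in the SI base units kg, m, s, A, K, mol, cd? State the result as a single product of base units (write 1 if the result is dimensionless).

Ω = kg·m²·s⁻³·A⁻².
So Ω⁻¹ = kg⁻¹·m⁻²·s³·A².
Pa = kg·m⁻¹·s⁻².
So Pa⁻² = kg⁻²·m²·s⁴.
Combining: Ω⁻¹·kg⁻²·Pa⁻²·A = (kg⁻¹·m⁻²·s³·A²) · kg⁻² · (kg⁻²·m²·s⁴) · A = kg⁻⁵·s⁷·A³.

kg⁻⁵·s⁷·A³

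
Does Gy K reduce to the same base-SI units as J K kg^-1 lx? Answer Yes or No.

Left side:
  Gy = J/kg (absorbed dose = energy per mass),
      = m²·s⁻².
  Combining: Gy·K = (m²·s⁻²) · K = m²·s⁻²·K.
Right side:
  J = N·m (work = force × distance),
      = kg·m²·s⁻².
  lx = lm/m² (illuminance = luminous flux per area),
      = m⁻²·cd.
  Combining: J·K·kg⁻¹·lx = (kg·m²·s⁻²) · K · kg⁻¹ · (m⁻²·cd) = s⁻²·K·cd.
Left is m²·s⁻²·K; right is s⁻²·K·cd — different.

No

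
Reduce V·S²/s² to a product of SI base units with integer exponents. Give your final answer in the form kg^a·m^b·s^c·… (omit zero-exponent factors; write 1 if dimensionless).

kg⁻¹·m⁻²·s·A³

V = kg·m²·s⁻³·A⁻¹.
S = kg⁻¹·m⁻²·s³·A².
So S² = kg⁻²·m⁻⁴·s⁶·A⁴.
Combining: V·S²·s⁻² = (kg·m²·s⁻³·A⁻¹) · (kg⁻²·m⁻⁴·s⁶·A⁴) · s⁻² = kg⁻¹·m⁻²·s·A³.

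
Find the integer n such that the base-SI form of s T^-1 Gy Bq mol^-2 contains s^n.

T = Wb/m² (flux density = flux per area),
    = kg·s⁻²·A⁻¹.
So T⁻¹ = kg⁻¹·s²·A.
Gy = J/kg (absorbed dose = energy per mass),
    = m²·s⁻².
Bq = 1/s = s⁻¹ (activity is decays per second).
Combining: s·T⁻¹·Gy·Bq·mol⁻² = s · (kg⁻¹·s²·A) · (m²·s⁻²) · s⁻¹ · mol⁻² = kg⁻¹·m²·A·mol⁻².
The exponent of s is 0.

0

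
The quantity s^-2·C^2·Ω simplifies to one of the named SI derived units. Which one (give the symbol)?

W

C = A·s = s·A (charge = current × time).
So C² = s²·A².
Ω = V/A (resistance = voltage per current),
    = kg·m²·s⁻³·A⁻².
Combining: s⁻²·C²·Ω = s⁻² · (s²·A²) · (kg·m²·s⁻³·A⁻²) = kg·m²·s⁻³.
kg·m²·s⁻³ is the base-SI form of the watt.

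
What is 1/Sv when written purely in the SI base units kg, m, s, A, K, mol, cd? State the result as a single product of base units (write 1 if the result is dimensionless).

Sv = J/kg (equivalent dose = energy per mass),
    = m²·s⁻².
So Sv⁻¹ = m⁻²·s².

m⁻²·s²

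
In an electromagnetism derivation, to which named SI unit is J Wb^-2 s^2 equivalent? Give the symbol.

J = N·m (work = force × distance),
    = kg·m²·s⁻².
Wb = V·s (flux: a volt is a weber per second),
    = kg·m²·s⁻²·A⁻¹.
So Wb⁻² = kg⁻²·m⁻⁴·s⁴·A².
Combining: J·Wb⁻²·s² = (kg·m²·s⁻²) · (kg⁻²·m⁻⁴·s⁴·A²) · s² = kg⁻¹·m⁻²·s⁴·A².
kg⁻¹·m⁻²·s⁴·A² is the base-SI form of the farad.

F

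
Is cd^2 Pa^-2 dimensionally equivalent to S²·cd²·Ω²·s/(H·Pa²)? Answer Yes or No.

No

Left side:
  Pa = kg·m⁻¹·s⁻².
  So Pa⁻² = kg⁻²·m²·s⁴.
  Combining: cd²·Pa⁻² = cd² · (kg⁻²·m²·s⁴) = kg⁻²·m²·s⁴·cd².
Right side:
  S = 1/Ω (conductance is reciprocal resistance),
      = kg⁻¹·m⁻²·s³·A².
  So S² = kg⁻²·m⁻⁴·s⁶·A⁴.
  H = Wb/A (inductance = flux per current),
      = kg·m²·s⁻²·A⁻².
  So H⁻¹ = kg⁻¹·m⁻²·s²·A².
  Ω = V/A (resistance = voltage per current),
      = kg·m²·s⁻³·A⁻².
  So Ω² = kg²·m⁴·s⁻⁶·A⁻⁴.
  Pa = N/m² (pressure = force per area),
      = kg·m⁻¹·s⁻².
  So Pa⁻² = kg⁻²·m²·s⁴.
  Combining: S²·H⁻¹·cd²·Ω²·s·Pa⁻² = (kg⁻²·m⁻⁴·s⁶·A⁴) · (kg⁻¹·m⁻²·s²·A²) · cd² · (kg²·m⁴·s⁻⁶·A⁻⁴) · s · (kg⁻²·m²·s⁴) = kg⁻³·s⁷·A²·cd².
Left is kg⁻²·m²·s⁴·cd²; right is kg⁻³·s⁷·A²·cd² — different.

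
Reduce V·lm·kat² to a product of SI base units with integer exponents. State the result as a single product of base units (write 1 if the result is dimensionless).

V = kg·m²·s⁻³·A⁻¹.
lm = cd.
kat = s⁻¹·mol.
So kat² = s⁻²·mol².
Combining: V·lm·kat² = (kg·m²·s⁻³·A⁻¹) · cd · (s⁻²·mol²) = kg·m²·s⁻⁵·A⁻¹·mol²·cd.

kg·m²·s⁻⁵·A⁻¹·mol²·cd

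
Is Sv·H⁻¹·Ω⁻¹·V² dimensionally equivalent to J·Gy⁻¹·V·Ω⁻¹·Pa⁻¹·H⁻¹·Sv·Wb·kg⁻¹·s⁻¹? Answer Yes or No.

Left side:
  Sv = J/kg (equivalent dose = energy per mass),
      = m²·s⁻².
  H = Wb/A (inductance = flux per current),
      = kg·m²·s⁻²·A⁻².
  So H⁻¹ = kg⁻¹·m⁻²·s²·A².
  Ω = V/A (resistance = voltage per current),
      = kg·m²·s⁻³·A⁻².
  So Ω⁻¹ = kg⁻¹·m⁻²·s³·A².
  V = W/A (potential = power per current),
      = kg·m²·s⁻³·A⁻¹.
  So V² = kg²·m⁴·s⁻⁶·A⁻².
  Combining: Sv·H⁻¹·Ω⁻¹·V² = (m²·s⁻²) · (kg⁻¹·m⁻²·s²·A²) · (kg⁻¹·m⁻²·s³·A²) · (kg²·m⁴·s⁻⁶·A⁻²) = m²·s⁻³·A².
Right side:
  J = N·m (work = force × distance),
      = kg·m²·s⁻².
  Gy = J/kg (absorbed dose = energy per mass),
      = m²·s⁻².
  So Gy⁻¹ = m⁻²·s².
  V = W/A (potential = power per current),
      = kg·m²·s⁻³·A⁻¹.
  Ω = V/A (resistance = voltage per current),
      = kg·m²·s⁻³·A⁻².
  So Ω⁻¹ = kg⁻¹·m⁻²·s³·A².
  Pa = N/m² (pressure = force per area),
      = kg·m⁻¹·s⁻².
  So Pa⁻¹ = kg⁻¹·m·s².
  H = Wb/A (inductance = flux per current),
      = kg·m²·s⁻²·A⁻².
  So H⁻¹ = kg⁻¹·m⁻²·s²·A².
  Sv = J/kg (equivalent dose = energy per mass),
      = m²·s⁻².
  Wb = V·s (flux: a volt is a weber per second),
      = kg·m²·s⁻²·A⁻¹.
  Combining: J·Gy⁻¹·V·Ω⁻¹·Pa⁻¹·H⁻¹·Sv·Wb·kg⁻¹·s⁻¹ = (kg·m²·s⁻²) · (m⁻²·s²) · (kg·m²·s⁻³·A⁻¹) · (kg⁻¹·m⁻²·s³·A²) · (kg⁻¹·m·s²) · (kg⁻¹·m⁻²·s²·A²) · (m²·s⁻²) · (kg·m²·s⁻²·A⁻¹) · kg⁻¹ · s⁻¹ = kg⁻¹·m³·s⁻¹·A².
Left is m²·s⁻³·A²; right is kg⁻¹·m³·s⁻¹·A² — different.

No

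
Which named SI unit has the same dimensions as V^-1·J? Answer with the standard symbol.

C

V = W/A (potential = power per current),
    = kg·m²·s⁻³·A⁻¹.
So V⁻¹ = kg⁻¹·m⁻²·s³·A.
J = N·m (work = force × distance),
    = kg·m²·s⁻².
Combining: V⁻¹·J = (kg⁻¹·m⁻²·s³·A) · (kg·m²·s⁻²) = s·A.
s·A is the base-SI form of the coulomb.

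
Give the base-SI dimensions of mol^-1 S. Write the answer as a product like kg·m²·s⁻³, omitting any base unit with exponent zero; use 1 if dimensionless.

kg⁻¹·m⁻²·s³·A²·mol⁻¹

S = kg⁻¹·m⁻²·s³·A².
Combining: mol⁻¹·S = mol⁻¹ · (kg⁻¹·m⁻²·s³·A²) = kg⁻¹·m⁻²·s³·A²·mol⁻¹.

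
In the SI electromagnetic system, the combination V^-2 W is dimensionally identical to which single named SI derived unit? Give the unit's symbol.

S

V = kg·m²·s⁻³·A⁻¹.
So V⁻² = kg⁻²·m⁻⁴·s⁶·A².
W = kg·m²·s⁻³.
Combining: V⁻²·W = (kg⁻²·m⁻⁴·s⁶·A²) · (kg·m²·s⁻³) = kg⁻¹·m⁻²·s³·A².
kg⁻¹·m⁻²·s³·A² is the base-SI form of the siemens.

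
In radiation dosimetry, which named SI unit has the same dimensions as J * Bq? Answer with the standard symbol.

W

J = N·m (work = force × distance),
    = kg·m²·s⁻².
Bq = 1/s = s⁻¹ (activity is decays per second).
Combining: J·Bq = (kg·m²·s⁻²) · s⁻¹ = kg·m²·s⁻³.
kg·m²·s⁻³ is the base-SI form of the watt.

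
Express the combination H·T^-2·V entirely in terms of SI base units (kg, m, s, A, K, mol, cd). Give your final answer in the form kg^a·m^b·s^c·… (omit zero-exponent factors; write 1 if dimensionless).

H = kg·m²·s⁻²·A⁻².
T = kg·s⁻²·A⁻¹.
So T⁻² = kg⁻²·s⁴·A².
V = kg·m²·s⁻³·A⁻¹.
Combining: H·T⁻²·V = (kg·m²·s⁻²·A⁻²) · (kg⁻²·s⁴·A²) · (kg·m²·s⁻³·A⁻¹) = m⁴·s⁻¹·A⁻¹.

m⁴·s⁻¹·A⁻¹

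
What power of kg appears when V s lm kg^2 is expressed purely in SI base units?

3

V = kg·m²·s⁻³·A⁻¹.
lm = cd.
Combining: V·s·lm·kg² = (kg·m²·s⁻³·A⁻¹) · s · cd · kg² = kg³·m²·s⁻²·A⁻¹·cd.
The exponent of kg is 3.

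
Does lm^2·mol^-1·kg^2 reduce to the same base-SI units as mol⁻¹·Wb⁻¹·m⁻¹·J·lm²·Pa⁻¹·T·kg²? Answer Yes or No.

Left side:
  lm = cd.
  So lm² = cd².
  Combining: lm²·mol⁻¹·kg² = cd² · mol⁻¹ · kg² = kg²·mol⁻¹·cd².
Right side:
  Wb = V·s (flux: a volt is a weber per second),
      = kg·m²·s⁻²·A⁻¹.
  So Wb⁻¹ = kg⁻¹·m⁻²·s²·A.
  J = N·m (work = force × distance),
      = kg·m²·s⁻².
  lm = cd·sr = cd (luminous flux; sr is dimensionless).
  So lm² = cd².
  Pa = N/m² (pressure = force per area),
      = kg·m⁻¹·s⁻².
  So Pa⁻¹ = kg⁻¹·m·s².
  T = Wb/m² (flux density = flux per area),
      = kg·s⁻²·A⁻¹.
  Combining: mol⁻¹·Wb⁻¹·m⁻¹·J·lm²·Pa⁻¹·T·kg² = mol⁻¹ · (kg⁻¹·m⁻²·s²·A) · m⁻¹ · (kg·m²·s⁻²) · cd² · (kg⁻¹·m·s²) · (kg·s⁻²·A⁻¹) · kg² = kg²·mol⁻¹·cd².
Both reduce to kg²·mol⁻¹·cd².

Yes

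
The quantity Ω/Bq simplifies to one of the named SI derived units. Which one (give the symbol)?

H

Bq = s⁻¹.
So Bq⁻¹ = s.
Ω = kg·m²·s⁻³·A⁻².
Combining: Bq⁻¹·Ω = s · (kg·m²·s⁻³·A⁻²) = kg·m²·s⁻²·A⁻².
kg·m²·s⁻²·A⁻² is the base-SI form of the henry.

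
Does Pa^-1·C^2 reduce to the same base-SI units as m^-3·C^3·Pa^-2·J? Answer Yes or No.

Left side:
  Pa = kg·m⁻¹·s⁻².
  So Pa⁻¹ = kg⁻¹·m·s².
  C = s·A.
  So C² = s²·A².
  Combining: Pa⁻¹·C² = (kg⁻¹·m·s²) · (s²·A²) = kg⁻¹·m·s⁴·A².
Right side:
  C = s·A.
  So C³ = s³·A³.
  Pa = kg·m⁻¹·s⁻².
  So Pa⁻² = kg⁻²·m²·s⁴.
  J = kg·m²·s⁻².
  Combining: m⁻³·C³·Pa⁻²·J = m⁻³ · (s³·A³) · (kg⁻²·m²·s⁴) · (kg·m²·s⁻²) = kg⁻¹·m·s⁵·A³.
Left is kg⁻¹·m·s⁴·A²; right is kg⁻¹·m·s⁵·A³ — different.

No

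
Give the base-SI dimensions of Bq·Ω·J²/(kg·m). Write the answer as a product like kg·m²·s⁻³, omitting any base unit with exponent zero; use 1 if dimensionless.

Bq = s⁻¹.
Ω = kg·m²·s⁻³·A⁻².
J = kg·m²·s⁻².
So J² = kg²·m⁴·s⁻⁴.
Combining: Bq·Ω·kg⁻¹·J²·m⁻¹ = s⁻¹ · (kg·m²·s⁻³·A⁻²) · kg⁻¹ · (kg²·m⁴·s⁻⁴) · m⁻¹ = kg²·m⁵·s⁻⁸·A⁻².

kg²·m⁵·s⁻⁸·A⁻²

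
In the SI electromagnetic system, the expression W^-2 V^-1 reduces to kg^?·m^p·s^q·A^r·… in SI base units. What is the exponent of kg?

-3

W = kg·m²·s⁻³.
So W⁻² = kg⁻²·m⁻⁴·s⁶.
V = kg·m²·s⁻³·A⁻¹.
So V⁻¹ = kg⁻¹·m⁻²·s³·A.
Combining: W⁻²·V⁻¹ = (kg⁻²·m⁻⁴·s⁶) · (kg⁻¹·m⁻²·s³·A) = kg⁻³·m⁻⁶·s⁹·A.
The exponent of kg is -3.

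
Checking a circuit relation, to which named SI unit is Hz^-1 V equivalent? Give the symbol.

Wb

Hz = s⁻¹.
So Hz⁻¹ = s.
V = kg·m²·s⁻³·A⁻¹.
Combining: Hz⁻¹·V = s · (kg·m²·s⁻³·A⁻¹) = kg·m²·s⁻²·A⁻¹.
kg·m²·s⁻²·A⁻¹ is the base-SI form of the weber.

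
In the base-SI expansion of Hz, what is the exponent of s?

-1

Hz = s⁻¹.
The exponent of s is -1.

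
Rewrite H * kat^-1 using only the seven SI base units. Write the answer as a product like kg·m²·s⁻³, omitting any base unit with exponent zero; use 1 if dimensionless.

kg·m²·s⁻¹·A⁻²·mol⁻¹

H = Wb/A (inductance = flux per current),
    = kg·m²·s⁻²·A⁻².
kat = mol/s = s⁻¹·mol (catalytic activity).
So kat⁻¹ = s·mol⁻¹.
Combining: H·kat⁻¹ = (kg·m²·s⁻²·A⁻²) · (s·mol⁻¹) = kg·m²·s⁻¹·A⁻²·mol⁻¹.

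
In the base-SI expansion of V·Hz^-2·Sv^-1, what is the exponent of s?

V = kg·m²·s⁻³·A⁻¹.
Hz = s⁻¹.
So Hz⁻² = s².
Sv = m²·s⁻².
So Sv⁻¹ = m⁻²·s².
Combining: V·Hz⁻²·Sv⁻¹ = (kg·m²·s⁻³·A⁻¹) · s² · (m⁻²·s²) = kg·s·A⁻¹.
The exponent of s is 1.

1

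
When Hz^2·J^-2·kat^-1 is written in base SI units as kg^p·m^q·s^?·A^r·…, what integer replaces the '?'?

3

Hz = s⁻¹.
So Hz² = s⁻².
J = kg·m²·s⁻².
So J⁻² = kg⁻²·m⁻⁴·s⁴.
kat = s⁻¹·mol.
So kat⁻¹ = s·mol⁻¹.
Combining: Hz²·J⁻²·kat⁻¹ = s⁻² · (kg⁻²·m⁻⁴·s⁴) · (s·mol⁻¹) = kg⁻²·m⁻⁴·s³·mol⁻¹.
The exponent of s is 3.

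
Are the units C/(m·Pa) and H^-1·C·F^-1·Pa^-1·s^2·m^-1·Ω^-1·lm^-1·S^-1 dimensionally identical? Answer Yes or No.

Left side:
  C = A·s = s·A (charge = current × time).
  Pa = N/m² (pressure = force per area),
      = kg·m⁻¹·s⁻².
  So Pa⁻¹ = kg⁻¹·m·s².
  Combining: C·m⁻¹·Pa⁻¹ = (s·A) · m⁻¹ · (kg⁻¹·m·s²) = kg⁻¹·s³·A.
Right side:
  H = Wb/A (inductance = flux per current),
      = kg·m²·s⁻²·A⁻².
  So H⁻¹ = kg⁻¹·m⁻²·s²·A².
  C = A·s = s·A (charge = current × time).
  F = C/V (capacitance = charge per voltage),
      = A·s/(kg·m²·s⁻³·A⁻¹) (substituting C and V),
      = kg⁻¹·m⁻²·s⁴·A².
  So F⁻¹ = kg·m²·s⁻⁴·A⁻².
  Pa = N/m² (pressure = force per area),
      = kg·m⁻¹·s⁻².
  So Pa⁻¹ = kg⁻¹·m·s².
  Ω = V/A (resistance = voltage per current),
      = kg·m²·s⁻³·A⁻².
  So Ω⁻¹ = kg⁻¹·m⁻²·s³·A².
  lm = cd·sr = cd (luminous flux; sr is dimensionless).
  So lm⁻¹ = cd⁻¹.
  S = 1/Ω (conductance is reciprocal resistance),
      = kg⁻¹·m⁻²·s³·A².
  So S⁻¹ = kg·m²·s⁻³·A⁻².
  Combining: H⁻¹·C·F⁻¹·Pa⁻¹·s²·m⁻¹·Ω⁻¹·lm⁻¹·S⁻¹ = (kg⁻¹·m⁻²·s²·A²) · (s·A) · (kg·m²·s⁻⁴·A⁻²) · (kg⁻¹·m·s²) · s² · m⁻¹ · (kg⁻¹·m⁻²·s³·A²) · cd⁻¹ · (kg·m²·s⁻³·A⁻²) = kg⁻¹·s³·A·cd⁻¹.
Left is kg⁻¹·s³·A; right is kg⁻¹·s³·A·cd⁻¹ — different.

No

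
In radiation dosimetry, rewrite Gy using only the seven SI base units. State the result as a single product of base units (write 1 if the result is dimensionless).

Gy = m²·s⁻².

m²·s⁻²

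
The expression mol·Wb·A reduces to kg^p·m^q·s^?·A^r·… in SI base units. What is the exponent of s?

Wb = kg·m²·s⁻²·A⁻¹.
Combining: mol·Wb·A = mol · (kg·m²·s⁻²·A⁻¹) · A = kg·m²·s⁻²·mol.
The exponent of s is -2.

-2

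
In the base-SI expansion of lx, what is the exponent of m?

-2

lx = lm/m² (illuminance = luminous flux per area),
    = m⁻²·cd.
The exponent of m is -2.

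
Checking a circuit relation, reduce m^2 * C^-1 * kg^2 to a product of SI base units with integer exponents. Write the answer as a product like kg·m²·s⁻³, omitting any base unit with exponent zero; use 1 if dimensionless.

C = A·s = s·A (charge = current × time).
So C⁻¹ = s⁻¹·A⁻¹.
Combining: m²·C⁻¹·kg² = m² · (s⁻¹·A⁻¹) · kg² = kg²·m²·s⁻¹·A⁻¹.

kg²·m²·s⁻¹·A⁻¹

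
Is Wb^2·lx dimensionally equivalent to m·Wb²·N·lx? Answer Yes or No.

Left side:
  Wb = V·s (flux: a volt is a weber per second),
      = kg·m²·s⁻²·A⁻¹.
  So Wb² = kg²·m⁴·s⁻⁴·A⁻².
  lx = lm/m² (illuminance = luminous flux per area),
      = m⁻²·cd.
  Combining: Wb²·lx = (kg²·m⁴·s⁻⁴·A⁻²) · (m⁻²·cd) = kg²·m²·s⁻⁴·A⁻²·cd.
Right side:
  Wb = V·s (flux: a volt is a weber per second),
      = kg·m²·s⁻²·A⁻¹.
  So Wb² = kg²·m⁴·s⁻⁴·A⁻².
  N = kg·m/s² = kg·m·s⁻² (force = mass × acceleration).
  lx = lm/m² (illuminance = luminous flux per area),
      = m⁻²·cd.
  Combining: m·Wb²·N·lx = m · (kg²·m⁴·s⁻⁴·A⁻²) · (kg·m·s⁻²) · (m⁻²·cd) = kg³·m⁴·s⁻⁶·A⁻²·cd.
Left is kg²·m²·s⁻⁴·A⁻²·cd; right is kg³·m⁴·s⁻⁶·A⁻²·cd — different.

No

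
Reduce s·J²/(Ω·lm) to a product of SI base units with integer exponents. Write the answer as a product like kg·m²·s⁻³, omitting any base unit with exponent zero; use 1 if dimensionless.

Ω = V/A (resistance = voltage per current),
    = kg·m²·s⁻³·A⁻².
So Ω⁻¹ = kg⁻¹·m⁻²·s³·A².
J = N·m (work = force × distance),
    = kg·m²·s⁻².
So J² = kg²·m⁴·s⁻⁴.
lm = cd·sr = cd (luminous flux; sr is dimensionless).
So lm⁻¹ = cd⁻¹.
Combining: s·Ω⁻¹·J²·lm⁻¹ = s · (kg⁻¹·m⁻²·s³·A²) · (kg²·m⁴·s⁻⁴) · cd⁻¹ = kg·m²·A²·cd⁻¹.

kg·m²·A²·cd⁻¹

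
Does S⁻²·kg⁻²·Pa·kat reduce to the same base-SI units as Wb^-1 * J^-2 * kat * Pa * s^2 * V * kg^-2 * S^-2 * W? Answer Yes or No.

Left side:
  S = 1/Ω (conductance is reciprocal resistance),
      = kg⁻¹·m⁻²·s³·A².
  So S⁻² = kg²·m⁴·s⁻⁶·A⁻⁴.
  Pa = N/m² (pressure = force per area),
      = kg·m⁻¹·s⁻².
  kat = mol/s = s⁻¹·mol (catalytic activity).
  Combining: S⁻²·kg⁻²·Pa·kat = (kg²·m⁴·s⁻⁶·A⁻⁴) · kg⁻² · (kg·m⁻¹·s⁻²) · (s⁻¹·mol) = kg·m³·s⁻⁹·A⁻⁴·mol.
Right side:
  Wb = V·s (flux: a volt is a weber per second),
      = kg·m²·s⁻²·A⁻¹.
  So Wb⁻¹ = kg⁻¹·m⁻²·s²·A.
  J = N·m (work = force × distance),
      = kg·m²·s⁻².
  So J⁻² = kg⁻²·m⁻⁴·s⁴.
  kat = mol/s = s⁻¹·mol (catalytic activity).
  Pa = N/m² (pressure = force per area),
      = kg·m⁻¹·s⁻².
  V = W/A (potential = power per current),
      = kg·m²·s⁻³·A⁻¹.
  S = 1/Ω (conductance is reciprocal resistance),
      = kg⁻¹·m⁻²·s³·A².
  So S⁻² = kg²·m⁴·s⁻⁶·A⁻⁴.
  W = J/s (power = energy per time),
      = kg·m²·s⁻³.
  Combining: Wb⁻¹·J⁻²·kat·Pa·s²·V·kg⁻²·S⁻²·W = (kg⁻¹·m⁻²·s²·A) · (kg⁻²·m⁻⁴·s⁴) · (s⁻¹·mol) · (kg·m⁻¹·s⁻²) · s² · (kg·m²·s⁻³·A⁻¹) · kg⁻² · (kg²·m⁴·s⁻⁶·A⁻⁴) · (kg·m²·s⁻³) = m·s⁻⁷·A⁻⁴·mol.
Left is kg·m³·s⁻⁹·A⁻⁴·mol; right is m·s⁻⁷·A⁻⁴·mol — different.

No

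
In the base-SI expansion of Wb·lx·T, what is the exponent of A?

-2

Wb = V·s (flux: a volt is a weber per second),
    = kg·m²·s⁻²·A⁻¹.
lx = lm/m² (illuminance = luminous flux per area),
    = m⁻²·cd.
T = Wb/m² (flux density = flux per area),
    = kg·s⁻²·A⁻¹.
Combining: Wb·lx·T = (kg·m²·s⁻²·A⁻¹) · (m⁻²·cd) · (kg·s⁻²·A⁻¹) = kg²·s⁻⁴·A⁻²·cd.
The exponent of A is -2.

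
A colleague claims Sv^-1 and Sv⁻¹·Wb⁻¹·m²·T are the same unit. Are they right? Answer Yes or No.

Yes

Left side:
  Sv = m²·s⁻².
  So Sv⁻¹ = m⁻²·s².
Right side:
  Sv = m²·s⁻².
  So Sv⁻¹ = m⁻²·s².
  Wb = kg·m²·s⁻²·A⁻¹.
  So Wb⁻¹ = kg⁻¹·m⁻²·s²·A.
  T = kg·s⁻²·A⁻¹.
  Combining: Sv⁻¹·Wb⁻¹·m²·T = (m⁻²·s²) · (kg⁻¹·m⁻²·s²·A) · m² · (kg·s⁻²·A⁻¹) = m⁻²·s².
Both reduce to m⁻²·s².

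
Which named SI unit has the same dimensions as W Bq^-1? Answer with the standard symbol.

W = J/s (power = energy per time),
    = kg·m²·s⁻³.
Bq = 1/s = s⁻¹ (activity is decays per second).
So Bq⁻¹ = s.
Combining: W·Bq⁻¹ = (kg·m²·s⁻³) · s = kg·m²·s⁻².
kg·m²·s⁻² is the base-SI form of the joule.

J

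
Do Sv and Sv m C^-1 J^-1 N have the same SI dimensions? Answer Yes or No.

Left side:
  Sv = J/kg (equivalent dose = energy per mass),
      = m²·s⁻².
Right side:
  Sv = m²·s⁻².
  C = s·A.
  So C⁻¹ = s⁻¹·A⁻¹.
  J = kg·m²·s⁻².
  So J⁻¹ = kg⁻¹·m⁻²·s².
  N = kg·m·s⁻².
  Combining: Sv·m·C⁻¹·J⁻¹·N = (m²·s⁻²) · m · (s⁻¹·A⁻¹) · (kg⁻¹·m⁻²·s²) · (kg·m·s⁻²) = m²·s⁻³·A⁻¹.
Left is m²·s⁻²; right is m²·s⁻³·A⁻¹ — different.

No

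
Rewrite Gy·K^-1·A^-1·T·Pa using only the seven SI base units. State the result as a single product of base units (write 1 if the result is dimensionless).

kg²·m·s⁻⁶·A⁻²·K⁻¹

Gy = J/kg (absorbed dose = energy per mass),
    = m²·s⁻².
T = Wb/m² (flux density = flux per area),
    = kg·s⁻²·A⁻¹.
Pa = N/m² (pressure = force per area),
    = kg·m⁻¹·s⁻².
Combining: Gy·K⁻¹·A⁻¹·T·Pa = (m²·s⁻²) · K⁻¹ · A⁻¹ · (kg·s⁻²·A⁻¹) · (kg·m⁻¹·s⁻²) = kg²·m·s⁻⁶·A⁻²·K⁻¹.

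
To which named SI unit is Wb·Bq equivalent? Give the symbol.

V

Wb = V·s (flux: a volt is a weber per second),
    = kg·m²·s⁻²·A⁻¹.
Bq = 1/s = s⁻¹ (activity is decays per second).
Combining: Wb·Bq = (kg·m²·s⁻²·A⁻¹) · s⁻¹ = kg·m²·s⁻³·A⁻¹.
kg·m²·s⁻³·A⁻¹ is the base-SI form of the volt.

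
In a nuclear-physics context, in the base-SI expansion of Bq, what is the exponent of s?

Bq = 1/s = s⁻¹ (activity is decays per second).
The exponent of s is -1.

-1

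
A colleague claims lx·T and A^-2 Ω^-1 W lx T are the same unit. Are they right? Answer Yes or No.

Yes

Left side:
  lx = lm/m² (illuminance = luminous flux per area),
      = m⁻²·cd.
  T = Wb/m² (flux density = flux per area),
      = kg·s⁻²·A⁻¹.
  Combining: lx·T = (m⁻²·cd) · (kg·s⁻²·A⁻¹) = kg·m⁻²·s⁻²·A⁻¹·cd.
Right side:
  Ω = V/A (resistance = voltage per current),
      = kg·m²·s⁻³·A⁻².
  So Ω⁻¹ = kg⁻¹·m⁻²·s³·A².
  W = J/s (power = energy per time),
      = kg·m²·s⁻³.
  lx = lm/m² (illuminance = luminous flux per area),
      = m⁻²·cd.
  T = Wb/m² (flux density = flux per area),
      = kg·s⁻²·A⁻¹.
  Combining: A⁻²·Ω⁻¹·W·lx·T = A⁻² · (kg⁻¹·m⁻²·s³·A²) · (kg·m²·s⁻³) · (m⁻²·cd) · (kg·s⁻²·A⁻¹) = kg·m⁻²·s⁻²·A⁻¹·cd.
Both reduce to kg·m⁻²·s⁻²·A⁻¹·cd.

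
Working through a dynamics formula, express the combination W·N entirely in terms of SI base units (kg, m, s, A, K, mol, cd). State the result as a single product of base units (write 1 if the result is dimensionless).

kg²·m³·s⁻⁵

W = kg·m²·s⁻³.
N = kg·m·s⁻².
Combining: W·N = (kg·m²·s⁻³) · (kg·m·s⁻²) = kg²·m³·s⁻⁵.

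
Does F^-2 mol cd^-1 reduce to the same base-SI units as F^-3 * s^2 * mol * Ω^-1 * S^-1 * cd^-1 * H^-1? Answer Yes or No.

Yes

Left side:
  F = kg⁻¹·m⁻²·s⁴·A².
  So F⁻² = kg²·m⁴·s⁻⁸·A⁻⁴.
  Combining: F⁻²·mol·cd⁻¹ = (kg²·m⁴·s⁻⁸·A⁻⁴) · mol · cd⁻¹ = kg²·m⁴·s⁻⁸·A⁻⁴·mol·cd⁻¹.
Right side:
  F = C/V (capacitance = charge per voltage),
      = A·s/(kg·m²·s⁻³·A⁻¹) (substituting C and V),
      = kg⁻¹·m⁻²·s⁴·A².
  So F⁻³ = kg³·m⁶·s⁻¹²·A⁻⁶.
  Ω = V/A (resistance = voltage per current),
      = kg·m²·s⁻³·A⁻².
  So Ω⁻¹ = kg⁻¹·m⁻²·s³·A².
  S = 1/Ω (conductance is reciprocal resistance),
      = kg⁻¹·m⁻²·s³·A².
  So S⁻¹ = kg·m²·s⁻³·A⁻².
  H = Wb/A (inductance = flux per current),
      = kg·m²·s⁻²·A⁻².
  So H⁻¹ = kg⁻¹·m⁻²·s²·A².
  Combining: F⁻³·s²·mol·Ω⁻¹·S⁻¹·cd⁻¹·H⁻¹ = (kg³·m⁶·s⁻¹²·A⁻⁶) · s² · mol · (kg⁻¹·m⁻²·s³·A²) · (kg·m²·s⁻³·A⁻²) · cd⁻¹ · (kg⁻¹·m⁻²·s²·A²) = kg²·m⁴·s⁻⁸·A⁻⁴·mol·cd⁻¹.
Both reduce to kg²·m⁴·s⁻⁸·A⁻⁴·mol·cd⁻¹.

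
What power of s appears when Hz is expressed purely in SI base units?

-1

Hz = 1/s = s⁻¹ (frequency is cycles per second).
The exponent of s is -1.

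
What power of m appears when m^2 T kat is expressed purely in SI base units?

2

T = kg·s⁻²·A⁻¹.
kat = s⁻¹·mol.
Combining: m²·T·kat = m² · (kg·s⁻²·A⁻¹) · (s⁻¹·mol) = kg·m²·s⁻³·A⁻¹·mol.
The exponent of m is 2.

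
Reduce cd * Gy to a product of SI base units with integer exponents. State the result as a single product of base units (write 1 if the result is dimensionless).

Gy = m²·s⁻².
Combining: cd·Gy = cd · (m²·s⁻²) = m²·s⁻²·cd.

m²·s⁻²·cd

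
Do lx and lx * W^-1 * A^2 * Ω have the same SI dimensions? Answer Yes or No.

Yes

Left side:
  lx = lm/m² (illuminance = luminous flux per area),
      = m⁻²·cd.
Right side:
  lx = lm/m² (illuminance = luminous flux per area),
      = m⁻²·cd.
  W = J/s (power = energy per time),
      = kg·m²·s⁻³.
  So W⁻¹ = kg⁻¹·m⁻²·s³.
  Ω = V/A (resistance = voltage per current),
      = kg·m²·s⁻³·A⁻².
  Combining: lx·W⁻¹·A²·Ω = (m⁻²·cd) · (kg⁻¹·m⁻²·s³) · A² · (kg·m²·s⁻³·A⁻²) = m⁻²·cd.
Both reduce to m⁻²·cd.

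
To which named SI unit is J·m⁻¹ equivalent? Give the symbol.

J = N·m (work = force × distance),
    = kg·m²·s⁻².
Combining: J·m⁻¹ = (kg·m²·s⁻²) · m⁻¹ = kg·m·s⁻².
kg·m·s⁻² is the base-SI form of the newton.

N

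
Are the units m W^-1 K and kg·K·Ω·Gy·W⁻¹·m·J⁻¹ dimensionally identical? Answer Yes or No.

Left side:
  W = kg·m²·s⁻³.
  So W⁻¹ = kg⁻¹·m⁻²·s³.
  Combining: m·W⁻¹·K = m · (kg⁻¹·m⁻²·s³) · K = kg⁻¹·m⁻¹·s³·K.
Right side:
  Ω = V/A (resistance = voltage per current),
      = kg·m²·s⁻³·A⁻².
  Gy = J/kg (absorbed dose = energy per mass),
      = m²·s⁻².
  W = J/s (power = energy per time),
      = kg·m²·s⁻³.
  So W⁻¹ = kg⁻¹·m⁻²·s³.
  J = N·m (work = force × distance),
      = kg·m²·s⁻².
  So J⁻¹ = kg⁻¹·m⁻²·s².
  Combining: kg·K·Ω·Gy·W⁻¹·m·J⁻¹ = kg · K · (kg·m²·s⁻³·A⁻²) · (m²·s⁻²) · (kg⁻¹·m⁻²·s³) · m · (kg⁻¹·m⁻²·s²) = m·A⁻²·K.
Left is kg⁻¹·m⁻¹·s³·K; right is m·A⁻²·K — different.

No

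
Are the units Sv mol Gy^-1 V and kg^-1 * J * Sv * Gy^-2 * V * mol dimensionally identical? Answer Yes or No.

Yes

Left side:
  Sv = J/kg (equivalent dose = energy per mass),
      = m²·s⁻².
  Gy = J/kg (absorbed dose = energy per mass),
      = m²·s⁻².
  So Gy⁻¹ = m⁻²·s².
  V = W/A (potential = power per current),
      = kg·m²·s⁻³·A⁻¹.
  Combining: Sv·mol·Gy⁻¹·V = (m²·s⁻²) · mol · (m⁻²·s²) · (kg·m²·s⁻³·A⁻¹) = kg·m²·s⁻³·A⁻¹·mol.
Right side:
  J = kg·m²·s⁻².
  Sv = m²·s⁻².
  Gy = m²·s⁻².
  So Gy⁻² = m⁻⁴·s⁴.
  V = kg·m²·s⁻³·A⁻¹.
  Combining: kg⁻¹·J·Sv·Gy⁻²·V·mol = kg⁻¹ · (kg·m²·s⁻²) · (m²·s⁻²) · (m⁻⁴·s⁴) · (kg·m²·s⁻³·A⁻¹) · mol = kg·m²·s⁻³·A⁻¹·mol.
Both reduce to kg·m²·s⁻³·A⁻¹·mol.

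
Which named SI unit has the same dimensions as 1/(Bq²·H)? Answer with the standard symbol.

F

Bq = s⁻¹.
So Bq⁻² = s².
H = kg·m²·s⁻²·A⁻².
So H⁻¹ = kg⁻¹·m⁻²·s²·A².
Combining: Bq⁻²·H⁻¹ = s² · (kg⁻¹·m⁻²·s²·A²) = kg⁻¹·m⁻²·s⁴·A².
kg⁻¹·m⁻²·s⁴·A² is the base-SI form of the farad.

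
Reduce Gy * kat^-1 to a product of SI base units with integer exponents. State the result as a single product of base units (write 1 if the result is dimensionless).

Gy = J/kg (absorbed dose = energy per mass),
    = m²·s⁻².
kat = mol/s = s⁻¹·mol (catalytic activity).
So kat⁻¹ = s·mol⁻¹.
Combining: Gy·kat⁻¹ = (m²·s⁻²) · (s·mol⁻¹) = m²·s⁻¹·mol⁻¹.

m²·s⁻¹·mol⁻¹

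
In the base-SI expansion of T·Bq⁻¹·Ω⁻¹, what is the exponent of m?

-2

T = Wb/m² (flux density = flux per area),
    = kg·s⁻²·A⁻¹.
Bq = 1/s = s⁻¹ (activity is decays per second).
So Bq⁻¹ = s.
Ω = V/A (resistance = voltage per current),
    = kg·m²·s⁻³·A⁻².
So Ω⁻¹ = kg⁻¹·m⁻²·s³·A².
Combining: T·Bq⁻¹·Ω⁻¹ = (kg·s⁻²·A⁻¹) · s · (kg⁻¹·m⁻²·s³·A²) = m⁻²·s²·A.
The exponent of m is -2.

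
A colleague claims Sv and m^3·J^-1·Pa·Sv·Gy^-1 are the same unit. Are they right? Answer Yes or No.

Left side:
  Sv = m²·s⁻².
Right side:
  J = N·m (work = force × distance),
      = kg·m²·s⁻².
  So J⁻¹ = kg⁻¹·m⁻²·s².
  Pa = N/m² (pressure = force per area),
      = kg·m⁻¹·s⁻².
  Sv = J/kg (equivalent dose = energy per mass),
      = m²·s⁻².
  Gy = J/kg (absorbed dose = energy per mass),
      = m²·s⁻².
  So Gy⁻¹ = m⁻²·s².
  Combining: m³·J⁻¹·Pa·Sv·Gy⁻¹ = m³ · (kg⁻¹·m⁻²·s²) · (kg·m⁻¹·s⁻²) · (m²·s⁻²) · (m⁻²·s²) = 1.
Left is m²·s⁻²; right is 1 — different.

No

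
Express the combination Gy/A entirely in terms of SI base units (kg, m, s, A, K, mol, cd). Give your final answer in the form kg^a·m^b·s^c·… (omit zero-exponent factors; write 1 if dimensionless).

m²·s⁻²·A⁻¹

Gy = J/kg (absorbed dose = energy per mass),
    = m²·s⁻².
Combining: A⁻¹·Gy = A⁻¹ · (m²·s⁻²) = m²·s⁻²·A⁻¹.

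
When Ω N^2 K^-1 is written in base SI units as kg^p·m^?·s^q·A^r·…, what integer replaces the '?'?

4

Ω = V/A (resistance = voltage per current),
    = kg·m²·s⁻³·A⁻².
N = kg·m/s² = kg·m·s⁻² (force = mass × acceleration).
So N² = kg²·m²·s⁻⁴.
Combining: Ω·N²·K⁻¹ = (kg·m²·s⁻³·A⁻²) · (kg²·m²·s⁻⁴) · K⁻¹ = kg³·m⁴·s⁻⁷·A⁻²·K⁻¹.
The exponent of m is 4.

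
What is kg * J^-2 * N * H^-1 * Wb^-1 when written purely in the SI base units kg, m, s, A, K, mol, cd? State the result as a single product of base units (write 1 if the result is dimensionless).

kg⁻²·m⁻⁷·s⁶·A³

J = kg·m²·s⁻².
So J⁻² = kg⁻²·m⁻⁴·s⁴.
N = kg·m·s⁻².
H = kg·m²·s⁻²·A⁻².
So H⁻¹ = kg⁻¹·m⁻²·s²·A².
Wb = kg·m²·s⁻²·A⁻¹.
So Wb⁻¹ = kg⁻¹·m⁻²·s²·A.
Combining: kg·J⁻²·N·H⁻¹·Wb⁻¹ = kg · (kg⁻²·m⁻⁴·s⁴) · (kg·m·s⁻²) · (kg⁻¹·m⁻²·s²·A²) · (kg⁻¹·m⁻²·s²·A) = kg⁻²·m⁻⁷·s⁶·A³.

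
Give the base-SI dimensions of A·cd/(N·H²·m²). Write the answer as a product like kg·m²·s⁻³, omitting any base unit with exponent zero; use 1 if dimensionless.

N = kg·m/s² = kg·m·s⁻² (force = mass × acceleration).
So N⁻¹ = kg⁻¹·m⁻¹·s².
H = Wb/A (inductance = flux per current),
    = kg·m²·s⁻²·A⁻².
So H⁻² = kg⁻²·m⁻⁴·s⁴·A⁴.
Combining: A·N⁻¹·H⁻²·cd·m⁻² = A · (kg⁻¹·m⁻¹·s²) · (kg⁻²·m⁻⁴·s⁴·A⁴) · cd · m⁻² = kg⁻³·m⁻⁷·s⁶·A⁵·cd.

kg⁻³·m⁻⁷·s⁶·A⁵·cd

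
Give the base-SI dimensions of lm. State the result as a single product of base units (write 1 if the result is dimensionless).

cd

lm = cd·sr = cd (luminous flux; sr is dimensionless).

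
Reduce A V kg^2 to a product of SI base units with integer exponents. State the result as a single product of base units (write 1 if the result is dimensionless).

V = W/A (potential = power per current),
    = kg·m²·s⁻³·A⁻¹.
Combining: A·V·kg² = A · (kg·m²·s⁻³·A⁻¹) · kg² = kg³·m²·s⁻³.

kg³·m²·s⁻³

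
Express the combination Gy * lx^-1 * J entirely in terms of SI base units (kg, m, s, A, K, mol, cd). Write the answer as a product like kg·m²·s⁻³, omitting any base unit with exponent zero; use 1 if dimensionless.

Gy = J/kg (absorbed dose = energy per mass),
    = m²·s⁻².
lx = lm/m² (illuminance = luminous flux per area),
    = m⁻²·cd.
So lx⁻¹ = m²·cd⁻¹.
J = N·m (work = force × distance),
    = kg·m²·s⁻².
Combining: Gy·lx⁻¹·J = (m²·s⁻²) · (m²·cd⁻¹) · (kg·m²·s⁻²) = kg·m⁶·s⁻⁴·cd⁻¹.

kg·m⁶·s⁻⁴·cd⁻¹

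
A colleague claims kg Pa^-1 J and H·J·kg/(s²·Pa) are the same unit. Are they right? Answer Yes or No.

Left side:
  Pa = N/m² (pressure = force per area),
      = kg·m⁻¹·s⁻².
  So Pa⁻¹ = kg⁻¹·m·s².
  J = N·m (work = force × distance),
      = kg·m²·s⁻².
  Combining: kg·Pa⁻¹·J = kg · (kg⁻¹·m·s²) · (kg·m²·s⁻²) = kg·m³.
Right side:
  H = Wb/A (inductance = flux per current),
      = kg·m²·s⁻²·A⁻².
  J = N·m (work = force × distance),
      = kg·m²·s⁻².
  Pa = N/m² (pressure = force per area),
      = kg·m⁻¹·s⁻².
  So Pa⁻¹ = kg⁻¹·m·s².
  Combining: H·s⁻²·J·Pa⁻¹·kg = (kg·m²·s⁻²·A⁻²) · s⁻² · (kg·m²·s⁻²) · (kg⁻¹·m·s²) · kg = kg²·m⁵·s⁻⁴·A⁻².
Left is kg·m³; right is kg²·m⁵·s⁻⁴·A⁻² — different.

No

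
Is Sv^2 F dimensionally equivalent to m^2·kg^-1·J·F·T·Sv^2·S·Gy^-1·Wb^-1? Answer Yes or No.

No

Left side:
  Sv = J/kg (equivalent dose = energy per mass),
      = m²·s⁻².
  So Sv² = m⁴·s⁻⁴.
  F = C/V (capacitance = charge per voltage),
      = A·s/(kg·m²·s⁻³·A⁻¹) (substituting C and V),
      = kg⁻¹·m⁻²·s⁴·A².
  Combining: Sv²·F = (m⁴·s⁻⁴) · (kg⁻¹·m⁻²·s⁴·A²) = kg⁻¹·m²·A².
Right side:
  J = kg·m²·s⁻².
  F = kg⁻¹·m⁻²·s⁴·A².
  T = kg·s⁻²·A⁻¹.
  Sv = m²·s⁻².
  So Sv² = m⁴·s⁻⁴.
  S = kg⁻¹·m⁻²·s³·A².
  Gy = m²·s⁻².
  So Gy⁻¹ = m⁻²·s².
  Wb = kg·m²·s⁻²·A⁻¹.
  So Wb⁻¹ = kg⁻¹·m⁻²·s²·A.
  Combining: m²·kg⁻¹·J·F·T·Sv²·S·Gy⁻¹·Wb⁻¹ = m² · kg⁻¹ · (kg·m²·s⁻²) · (kg⁻¹·m⁻²·s⁴·A²) · (kg·s⁻²·A⁻¹) · (m⁴·s⁻⁴) · (kg⁻¹·m⁻²·s³·A²) · (m⁻²·s²) · (kg⁻¹·m⁻²·s²·A) = kg⁻²·s³·A⁴.
Left is kg⁻¹·m²·A²; right is kg⁻²·s³·A⁴ — different.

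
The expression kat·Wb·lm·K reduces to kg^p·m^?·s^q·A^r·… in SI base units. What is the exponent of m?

2

kat = mol/s = s⁻¹·mol (catalytic activity).
Wb = V·s (flux: a volt is a weber per second),
    = kg·m²·s⁻²·A⁻¹.
lm = cd·sr = cd (luminous flux; sr is dimensionless).
Combining: kat·Wb·lm·K = (s⁻¹·mol) · (kg·m²·s⁻²·A⁻¹) · cd · K = kg·m²·s⁻³·A⁻¹·K·mol·cd.
The exponent of m is 2.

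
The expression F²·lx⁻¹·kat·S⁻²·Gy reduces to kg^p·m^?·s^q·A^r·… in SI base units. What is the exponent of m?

F = C/V (capacitance = charge per voltage),
    = A·s/(kg·m²·s⁻³·A⁻¹) (substituting C and V),
    = kg⁻¹·m⁻²·s⁴·A².
So F² = kg⁻²·m⁻⁴·s⁸·A⁴.
lx = lm/m² (illuminance = luminous flux per area),
    = m⁻²·cd.
So lx⁻¹ = m²·cd⁻¹.
kat = mol/s = s⁻¹·mol (catalytic activity).
S = 1/Ω (conductance is reciprocal resistance),
    = kg⁻¹·m⁻²·s³·A².
So S⁻² = kg²·m⁴·s⁻⁶·A⁻⁴.
Gy = J/kg (absorbed dose = energy per mass),
    = m²·s⁻².
Combining: F²·lx⁻¹·kat·S⁻²·Gy = (kg⁻²·m⁻⁴·s⁸·A⁴) · (m²·cd⁻¹) · (s⁻¹·mol) · (kg²·m⁴·s⁻⁶·A⁻⁴) · (m²·s⁻²) = m⁴·s⁻¹·mol·cd⁻¹.
The exponent of m is 4.

4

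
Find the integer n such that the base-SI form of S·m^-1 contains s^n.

3

S = kg⁻¹·m⁻²·s³·A².
Combining: S·m⁻¹ = (kg⁻¹·m⁻²·s³·A²) · m⁻¹ = kg⁻¹·m⁻³·s³·A².
The exponent of s is 3.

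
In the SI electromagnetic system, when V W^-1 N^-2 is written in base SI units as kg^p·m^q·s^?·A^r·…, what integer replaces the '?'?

V = kg·m²·s⁻³·A⁻¹.
W = kg·m²·s⁻³.
So W⁻¹ = kg⁻¹·m⁻²·s³.
N = kg·m·s⁻².
So N⁻² = kg⁻²·m⁻²·s⁴.
Combining: V·W⁻¹·N⁻² = (kg·m²·s⁻³·A⁻¹) · (kg⁻¹·m⁻²·s³) · (kg⁻²·m⁻²·s⁴) = kg⁻²·m⁻²·s⁴·A⁻¹.
The exponent of s is 4.

4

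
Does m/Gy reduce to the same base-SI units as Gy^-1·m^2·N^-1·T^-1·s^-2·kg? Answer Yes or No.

Left side:
  Gy = m²·s⁻².
  So Gy⁻¹ = m⁻²·s².
  Combining: m·Gy⁻¹ = m · (m⁻²·s²) = m⁻¹·s².
Right side:
  Gy = J/kg (absorbed dose = energy per mass),
      = m²·s⁻².
  So Gy⁻¹ = m⁻²·s².
  N = kg·m/s² = kg·m·s⁻² (force = mass × acceleration).
  So N⁻¹ = kg⁻¹·m⁻¹·s².
  T = Wb/m² (flux density = flux per area),
      = kg·s⁻²·A⁻¹.
  So T⁻¹ = kg⁻¹·s²·A.
  Combining: Gy⁻¹·m²·N⁻¹·T⁻¹·s⁻²·kg = (m⁻²·s²) · m² · (kg⁻¹·m⁻¹·s²) · (kg⁻¹·s²·A) · s⁻² · kg = kg⁻¹·m⁻¹·s⁴·A.
Left is m⁻¹·s²; right is kg⁻¹·m⁻¹·s⁴·A — different.

No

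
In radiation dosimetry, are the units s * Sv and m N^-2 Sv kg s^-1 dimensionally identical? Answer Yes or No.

No

Left side:
  Sv = J/kg (equivalent dose = energy per mass),
      = m²·s⁻².
  Combining: s·Sv = s · (m²·s⁻²) = m²·s⁻¹.
Right side:
  N = kg·m/s² = kg·m·s⁻² (force = mass × acceleration).
  So N⁻² = kg⁻²·m⁻²·s⁴.
  Sv = J/kg (equivalent dose = energy per mass),
      = m²·s⁻².
  Combining: m·N⁻²·Sv·kg·s⁻¹ = m · (kg⁻²·m⁻²·s⁴) · (m²·s⁻²) · kg · s⁻¹ = kg⁻¹·m·s.
Left is m²·s⁻¹; right is kg⁻¹·m·s — different.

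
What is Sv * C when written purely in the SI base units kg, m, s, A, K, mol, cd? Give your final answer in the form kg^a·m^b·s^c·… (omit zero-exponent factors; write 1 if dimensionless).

m²·s⁻¹·A

Sv = J/kg (equivalent dose = energy per mass),
    = m²·s⁻².
C = A·s = s·A (charge = current × time).
Combining: Sv·C = (m²·s⁻²) · (s·A) = m²·s⁻¹·A.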